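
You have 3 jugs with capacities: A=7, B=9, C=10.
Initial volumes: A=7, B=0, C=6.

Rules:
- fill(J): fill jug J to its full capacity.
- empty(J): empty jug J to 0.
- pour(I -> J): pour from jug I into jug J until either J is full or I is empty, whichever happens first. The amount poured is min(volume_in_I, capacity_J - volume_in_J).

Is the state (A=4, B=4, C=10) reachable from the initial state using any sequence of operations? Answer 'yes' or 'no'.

Answer: yes

Derivation:
BFS from (A=7, B=0, C=6):
  1. pour(A -> B) -> (A=0 B=7 C=6)
  2. fill(A) -> (A=7 B=7 C=6)
  3. pour(C -> B) -> (A=7 B=9 C=4)
  4. empty(B) -> (A=7 B=0 C=4)
  5. pour(C -> B) -> (A=7 B=4 C=0)
  6. pour(A -> C) -> (A=0 B=4 C=7)
  7. fill(A) -> (A=7 B=4 C=7)
  8. pour(A -> C) -> (A=4 B=4 C=10)
Target reached → yes.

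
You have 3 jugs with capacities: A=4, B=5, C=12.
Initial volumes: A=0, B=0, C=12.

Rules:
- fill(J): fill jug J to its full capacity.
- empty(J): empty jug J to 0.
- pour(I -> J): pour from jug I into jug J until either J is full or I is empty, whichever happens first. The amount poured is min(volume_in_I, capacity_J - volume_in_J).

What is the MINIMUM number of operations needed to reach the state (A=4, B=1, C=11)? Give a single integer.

BFS from (A=0, B=0, C=12). One shortest path:
  1. fill(A) -> (A=4 B=0 C=12)
  2. pour(A -> B) -> (A=0 B=4 C=12)
  3. pour(C -> B) -> (A=0 B=5 C=11)
  4. pour(B -> A) -> (A=4 B=1 C=11)
Reached target in 4 moves.

Answer: 4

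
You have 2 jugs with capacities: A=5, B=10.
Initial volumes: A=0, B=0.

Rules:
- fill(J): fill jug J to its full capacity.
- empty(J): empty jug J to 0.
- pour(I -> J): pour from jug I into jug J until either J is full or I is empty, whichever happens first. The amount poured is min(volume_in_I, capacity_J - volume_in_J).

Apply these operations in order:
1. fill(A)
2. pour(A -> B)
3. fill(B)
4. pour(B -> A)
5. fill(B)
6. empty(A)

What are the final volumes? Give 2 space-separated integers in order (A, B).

Answer: 0 10

Derivation:
Step 1: fill(A) -> (A=5 B=0)
Step 2: pour(A -> B) -> (A=0 B=5)
Step 3: fill(B) -> (A=0 B=10)
Step 4: pour(B -> A) -> (A=5 B=5)
Step 5: fill(B) -> (A=5 B=10)
Step 6: empty(A) -> (A=0 B=10)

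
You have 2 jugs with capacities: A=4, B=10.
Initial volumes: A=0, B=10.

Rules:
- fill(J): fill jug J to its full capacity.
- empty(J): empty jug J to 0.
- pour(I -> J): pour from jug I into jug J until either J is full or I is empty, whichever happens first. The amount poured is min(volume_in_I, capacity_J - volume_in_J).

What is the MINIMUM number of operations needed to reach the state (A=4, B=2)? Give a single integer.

BFS from (A=0, B=10). One shortest path:
  1. pour(B -> A) -> (A=4 B=6)
  2. empty(A) -> (A=0 B=6)
  3. pour(B -> A) -> (A=4 B=2)
Reached target in 3 moves.

Answer: 3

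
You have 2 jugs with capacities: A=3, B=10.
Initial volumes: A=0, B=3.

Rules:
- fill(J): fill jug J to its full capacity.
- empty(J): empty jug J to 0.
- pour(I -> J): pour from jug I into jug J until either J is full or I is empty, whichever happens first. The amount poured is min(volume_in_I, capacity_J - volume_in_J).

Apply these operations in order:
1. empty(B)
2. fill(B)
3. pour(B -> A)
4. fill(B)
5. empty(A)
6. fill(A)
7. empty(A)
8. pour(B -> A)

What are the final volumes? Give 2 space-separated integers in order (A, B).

Answer: 3 7

Derivation:
Step 1: empty(B) -> (A=0 B=0)
Step 2: fill(B) -> (A=0 B=10)
Step 3: pour(B -> A) -> (A=3 B=7)
Step 4: fill(B) -> (A=3 B=10)
Step 5: empty(A) -> (A=0 B=10)
Step 6: fill(A) -> (A=3 B=10)
Step 7: empty(A) -> (A=0 B=10)
Step 8: pour(B -> A) -> (A=3 B=7)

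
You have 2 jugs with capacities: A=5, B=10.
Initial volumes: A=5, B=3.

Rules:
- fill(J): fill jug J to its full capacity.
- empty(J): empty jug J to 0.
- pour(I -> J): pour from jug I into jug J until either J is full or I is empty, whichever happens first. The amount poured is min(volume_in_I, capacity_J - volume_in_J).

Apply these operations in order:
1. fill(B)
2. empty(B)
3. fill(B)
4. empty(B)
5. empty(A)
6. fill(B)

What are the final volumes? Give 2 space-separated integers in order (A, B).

Step 1: fill(B) -> (A=5 B=10)
Step 2: empty(B) -> (A=5 B=0)
Step 3: fill(B) -> (A=5 B=10)
Step 4: empty(B) -> (A=5 B=0)
Step 5: empty(A) -> (A=0 B=0)
Step 6: fill(B) -> (A=0 B=10)

Answer: 0 10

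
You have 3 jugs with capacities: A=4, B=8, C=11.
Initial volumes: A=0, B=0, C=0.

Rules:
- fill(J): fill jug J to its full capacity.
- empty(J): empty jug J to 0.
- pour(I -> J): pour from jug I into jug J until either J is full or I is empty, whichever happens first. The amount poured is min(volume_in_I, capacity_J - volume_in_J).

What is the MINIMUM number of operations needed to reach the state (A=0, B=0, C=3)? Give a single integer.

Answer: 3

Derivation:
BFS from (A=0, B=0, C=0). One shortest path:
  1. fill(C) -> (A=0 B=0 C=11)
  2. pour(C -> B) -> (A=0 B=8 C=3)
  3. empty(B) -> (A=0 B=0 C=3)
Reached target in 3 moves.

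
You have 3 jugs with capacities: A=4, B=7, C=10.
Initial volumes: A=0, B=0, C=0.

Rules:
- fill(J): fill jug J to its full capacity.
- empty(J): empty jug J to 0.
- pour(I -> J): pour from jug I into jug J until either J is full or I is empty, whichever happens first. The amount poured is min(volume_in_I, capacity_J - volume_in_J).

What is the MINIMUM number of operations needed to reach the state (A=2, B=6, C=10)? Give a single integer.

BFS from (A=0, B=0, C=0). One shortest path:
  1. fill(C) -> (A=0 B=0 C=10)
  2. pour(C -> A) -> (A=4 B=0 C=6)
  3. pour(C -> B) -> (A=4 B=6 C=0)
  4. pour(A -> C) -> (A=0 B=6 C=4)
  5. fill(A) -> (A=4 B=6 C=4)
  6. pour(A -> C) -> (A=0 B=6 C=8)
  7. fill(A) -> (A=4 B=6 C=8)
  8. pour(A -> C) -> (A=2 B=6 C=10)
Reached target in 8 moves.

Answer: 8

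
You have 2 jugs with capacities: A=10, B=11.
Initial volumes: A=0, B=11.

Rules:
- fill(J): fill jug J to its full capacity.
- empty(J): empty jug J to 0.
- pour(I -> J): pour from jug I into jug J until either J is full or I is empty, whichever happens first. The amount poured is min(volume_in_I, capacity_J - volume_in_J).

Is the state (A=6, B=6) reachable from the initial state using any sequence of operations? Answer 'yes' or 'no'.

Answer: no

Derivation:
BFS explored all 42 reachable states.
Reachable set includes: (0,0), (0,1), (0,2), (0,3), (0,4), (0,5), (0,6), (0,7), (0,8), (0,9), (0,10), (0,11) ...
Target (A=6, B=6) not in reachable set → no.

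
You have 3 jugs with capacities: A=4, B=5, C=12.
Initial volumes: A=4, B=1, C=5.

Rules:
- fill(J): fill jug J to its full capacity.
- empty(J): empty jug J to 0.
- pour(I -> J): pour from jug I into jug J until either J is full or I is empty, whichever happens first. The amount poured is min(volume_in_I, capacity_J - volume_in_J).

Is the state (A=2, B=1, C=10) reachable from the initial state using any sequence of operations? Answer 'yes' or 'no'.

Answer: no

Derivation:
BFS explored all 258 reachable states.
Reachable set includes: (0,0,0), (0,0,1), (0,0,2), (0,0,3), (0,0,4), (0,0,5), (0,0,6), (0,0,7), (0,0,8), (0,0,9), (0,0,10), (0,0,11) ...
Target (A=2, B=1, C=10) not in reachable set → no.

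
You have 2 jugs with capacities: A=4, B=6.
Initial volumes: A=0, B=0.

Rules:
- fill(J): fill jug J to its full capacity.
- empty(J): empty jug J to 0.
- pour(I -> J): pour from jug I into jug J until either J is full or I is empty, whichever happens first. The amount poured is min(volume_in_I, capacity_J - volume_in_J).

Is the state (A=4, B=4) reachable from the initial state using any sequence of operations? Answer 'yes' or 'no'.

BFS from (A=0, B=0):
  1. fill(A) -> (A=4 B=0)
  2. pour(A -> B) -> (A=0 B=4)
  3. fill(A) -> (A=4 B=4)
Target reached → yes.

Answer: yes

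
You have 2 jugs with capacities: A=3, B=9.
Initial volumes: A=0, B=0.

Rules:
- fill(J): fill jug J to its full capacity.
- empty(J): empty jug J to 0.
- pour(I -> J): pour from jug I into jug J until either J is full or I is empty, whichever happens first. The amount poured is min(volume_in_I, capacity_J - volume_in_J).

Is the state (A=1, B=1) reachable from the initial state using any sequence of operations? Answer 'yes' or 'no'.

BFS explored all 8 reachable states.
Reachable set includes: (0,0), (0,3), (0,6), (0,9), (3,0), (3,3), (3,6), (3,9)
Target (A=1, B=1) not in reachable set → no.

Answer: no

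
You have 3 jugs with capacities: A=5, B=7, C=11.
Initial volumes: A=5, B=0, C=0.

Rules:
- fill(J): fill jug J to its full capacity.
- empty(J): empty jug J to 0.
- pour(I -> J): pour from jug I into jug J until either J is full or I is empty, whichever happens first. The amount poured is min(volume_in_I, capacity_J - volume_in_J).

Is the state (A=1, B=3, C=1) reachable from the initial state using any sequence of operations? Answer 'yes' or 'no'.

BFS explored all 336 reachable states.
Reachable set includes: (0,0,0), (0,0,1), (0,0,2), (0,0,3), (0,0,4), (0,0,5), (0,0,6), (0,0,7), (0,0,8), (0,0,9), (0,0,10), (0,0,11) ...
Target (A=1, B=3, C=1) not in reachable set → no.

Answer: no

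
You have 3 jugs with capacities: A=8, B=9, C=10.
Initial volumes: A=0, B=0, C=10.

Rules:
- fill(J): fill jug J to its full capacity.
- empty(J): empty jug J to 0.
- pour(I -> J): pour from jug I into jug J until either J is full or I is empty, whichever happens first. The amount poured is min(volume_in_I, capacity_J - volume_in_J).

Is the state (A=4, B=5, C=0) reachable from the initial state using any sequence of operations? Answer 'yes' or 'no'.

BFS from (A=0, B=0, C=10):
  1. pour(C -> A) -> (A=8 B=0 C=2)
  2. pour(C -> B) -> (A=8 B=2 C=0)
  3. pour(A -> C) -> (A=0 B=2 C=8)
  4. fill(A) -> (A=8 B=2 C=8)
  5. pour(A -> C) -> (A=6 B=2 C=10)
  6. empty(C) -> (A=6 B=2 C=0)
  7. pour(A -> C) -> (A=0 B=2 C=6)
  8. pour(B -> A) -> (A=2 B=0 C=6)
  9. fill(B) -> (A=2 B=9 C=6)
  10. pour(B -> C) -> (A=2 B=5 C=10)
  11. pour(C -> A) -> (A=8 B=5 C=4)
  12. empty(A) -> (A=0 B=5 C=4)
  13. pour(C -> A) -> (A=4 B=5 C=0)
Target reached → yes.

Answer: yes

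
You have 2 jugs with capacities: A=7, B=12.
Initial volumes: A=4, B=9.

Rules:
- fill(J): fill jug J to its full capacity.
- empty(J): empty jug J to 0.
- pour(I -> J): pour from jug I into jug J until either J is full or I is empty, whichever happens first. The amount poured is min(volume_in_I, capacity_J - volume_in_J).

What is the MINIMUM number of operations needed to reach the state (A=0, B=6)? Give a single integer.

BFS from (A=4, B=9). One shortest path:
  1. pour(B -> A) -> (A=7 B=6)
  2. empty(A) -> (A=0 B=6)
Reached target in 2 moves.

Answer: 2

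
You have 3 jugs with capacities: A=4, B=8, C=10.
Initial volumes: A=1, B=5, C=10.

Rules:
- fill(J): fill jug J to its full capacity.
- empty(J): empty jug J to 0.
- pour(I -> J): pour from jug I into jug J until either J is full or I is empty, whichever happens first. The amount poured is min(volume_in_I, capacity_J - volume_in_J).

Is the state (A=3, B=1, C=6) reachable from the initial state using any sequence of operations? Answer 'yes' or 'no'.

BFS explored all 306 reachable states.
Reachable set includes: (0,0,0), (0,0,1), (0,0,2), (0,0,3), (0,0,4), (0,0,5), (0,0,6), (0,0,7), (0,0,8), (0,0,9), (0,0,10), (0,1,0) ...
Target (A=3, B=1, C=6) not in reachable set → no.

Answer: no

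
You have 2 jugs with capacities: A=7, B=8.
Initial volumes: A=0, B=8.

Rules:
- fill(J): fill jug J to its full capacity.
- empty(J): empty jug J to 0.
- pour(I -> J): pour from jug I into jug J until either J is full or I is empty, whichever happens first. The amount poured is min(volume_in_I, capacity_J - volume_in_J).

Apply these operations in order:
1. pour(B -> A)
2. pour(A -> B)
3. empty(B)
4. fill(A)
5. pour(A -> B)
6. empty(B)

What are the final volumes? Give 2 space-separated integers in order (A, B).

Step 1: pour(B -> A) -> (A=7 B=1)
Step 2: pour(A -> B) -> (A=0 B=8)
Step 3: empty(B) -> (A=0 B=0)
Step 4: fill(A) -> (A=7 B=0)
Step 5: pour(A -> B) -> (A=0 B=7)
Step 6: empty(B) -> (A=0 B=0)

Answer: 0 0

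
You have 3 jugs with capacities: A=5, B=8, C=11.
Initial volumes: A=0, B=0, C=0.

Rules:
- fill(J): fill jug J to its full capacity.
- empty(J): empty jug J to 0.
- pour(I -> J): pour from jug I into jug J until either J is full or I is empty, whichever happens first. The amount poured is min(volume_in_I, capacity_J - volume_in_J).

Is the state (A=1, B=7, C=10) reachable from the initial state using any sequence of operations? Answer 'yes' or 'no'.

Answer: no

Derivation:
BFS explored all 368 reachable states.
Reachable set includes: (0,0,0), (0,0,1), (0,0,2), (0,0,3), (0,0,4), (0,0,5), (0,0,6), (0,0,7), (0,0,8), (0,0,9), (0,0,10), (0,0,11) ...
Target (A=1, B=7, C=10) not in reachable set → no.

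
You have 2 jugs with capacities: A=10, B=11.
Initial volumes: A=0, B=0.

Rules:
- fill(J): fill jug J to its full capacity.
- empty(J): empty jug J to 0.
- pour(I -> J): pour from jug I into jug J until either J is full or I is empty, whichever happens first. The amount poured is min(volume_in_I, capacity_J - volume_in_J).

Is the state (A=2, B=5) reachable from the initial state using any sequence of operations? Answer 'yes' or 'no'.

Answer: no

Derivation:
BFS explored all 42 reachable states.
Reachable set includes: (0,0), (0,1), (0,2), (0,3), (0,4), (0,5), (0,6), (0,7), (0,8), (0,9), (0,10), (0,11) ...
Target (A=2, B=5) not in reachable set → no.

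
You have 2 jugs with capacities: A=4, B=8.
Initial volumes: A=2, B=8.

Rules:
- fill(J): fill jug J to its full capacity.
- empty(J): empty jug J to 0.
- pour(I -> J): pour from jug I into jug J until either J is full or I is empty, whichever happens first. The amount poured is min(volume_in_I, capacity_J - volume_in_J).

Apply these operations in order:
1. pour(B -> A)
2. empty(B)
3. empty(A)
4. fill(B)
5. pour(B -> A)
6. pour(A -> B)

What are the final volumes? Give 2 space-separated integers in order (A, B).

Answer: 0 8

Derivation:
Step 1: pour(B -> A) -> (A=4 B=6)
Step 2: empty(B) -> (A=4 B=0)
Step 3: empty(A) -> (A=0 B=0)
Step 4: fill(B) -> (A=0 B=8)
Step 5: pour(B -> A) -> (A=4 B=4)
Step 6: pour(A -> B) -> (A=0 B=8)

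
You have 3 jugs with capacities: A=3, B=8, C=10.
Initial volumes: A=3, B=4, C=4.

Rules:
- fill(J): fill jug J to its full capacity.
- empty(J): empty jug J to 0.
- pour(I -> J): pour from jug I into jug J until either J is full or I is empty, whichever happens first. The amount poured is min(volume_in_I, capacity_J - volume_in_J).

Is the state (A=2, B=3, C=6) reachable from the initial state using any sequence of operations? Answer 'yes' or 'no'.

Answer: no

Derivation:
BFS explored all 270 reachable states.
Reachable set includes: (0,0,0), (0,0,1), (0,0,2), (0,0,3), (0,0,4), (0,0,5), (0,0,6), (0,0,7), (0,0,8), (0,0,9), (0,0,10), (0,1,0) ...
Target (A=2, B=3, C=6) not in reachable set → no.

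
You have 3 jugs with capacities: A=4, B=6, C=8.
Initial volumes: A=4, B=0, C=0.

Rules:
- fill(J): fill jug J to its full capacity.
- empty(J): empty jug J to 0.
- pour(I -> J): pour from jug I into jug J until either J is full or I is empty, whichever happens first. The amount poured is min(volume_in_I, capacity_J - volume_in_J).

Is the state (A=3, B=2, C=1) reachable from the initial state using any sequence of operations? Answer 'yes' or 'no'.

Answer: no

Derivation:
BFS explored all 54 reachable states.
Reachable set includes: (0,0,0), (0,0,2), (0,0,4), (0,0,6), (0,0,8), (0,2,0), (0,2,2), (0,2,4), (0,2,6), (0,2,8), (0,4,0), (0,4,2) ...
Target (A=3, B=2, C=1) not in reachable set → no.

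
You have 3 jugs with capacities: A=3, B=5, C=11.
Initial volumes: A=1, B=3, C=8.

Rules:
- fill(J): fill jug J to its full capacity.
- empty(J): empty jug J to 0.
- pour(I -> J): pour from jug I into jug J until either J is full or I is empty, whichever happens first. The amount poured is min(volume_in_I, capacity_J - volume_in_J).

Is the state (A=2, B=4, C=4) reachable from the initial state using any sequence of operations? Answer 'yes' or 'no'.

Answer: no

Derivation:
BFS explored all 209 reachable states.
Reachable set includes: (0,0,0), (0,0,1), (0,0,2), (0,0,3), (0,0,4), (0,0,5), (0,0,6), (0,0,7), (0,0,8), (0,0,9), (0,0,10), (0,0,11) ...
Target (A=2, B=4, C=4) not in reachable set → no.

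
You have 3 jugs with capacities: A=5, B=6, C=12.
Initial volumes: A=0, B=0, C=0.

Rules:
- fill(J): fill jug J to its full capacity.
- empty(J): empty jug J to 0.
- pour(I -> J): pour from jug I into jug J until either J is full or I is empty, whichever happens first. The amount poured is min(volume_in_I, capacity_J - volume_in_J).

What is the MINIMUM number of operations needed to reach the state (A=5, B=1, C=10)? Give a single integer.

Answer: 6

Derivation:
BFS from (A=0, B=0, C=0). One shortest path:
  1. fill(A) -> (A=5 B=0 C=0)
  2. fill(B) -> (A=5 B=6 C=0)
  3. pour(A -> C) -> (A=0 B=6 C=5)
  4. fill(A) -> (A=5 B=6 C=5)
  5. pour(A -> C) -> (A=0 B=6 C=10)
  6. pour(B -> A) -> (A=5 B=1 C=10)
Reached target in 6 moves.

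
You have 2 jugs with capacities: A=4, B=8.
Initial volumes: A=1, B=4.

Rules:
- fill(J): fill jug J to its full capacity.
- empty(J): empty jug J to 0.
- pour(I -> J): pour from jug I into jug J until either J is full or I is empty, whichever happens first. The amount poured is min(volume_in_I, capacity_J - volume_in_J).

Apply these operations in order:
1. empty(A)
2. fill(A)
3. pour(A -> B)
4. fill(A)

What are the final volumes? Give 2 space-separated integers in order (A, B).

Step 1: empty(A) -> (A=0 B=4)
Step 2: fill(A) -> (A=4 B=4)
Step 3: pour(A -> B) -> (A=0 B=8)
Step 4: fill(A) -> (A=4 B=8)

Answer: 4 8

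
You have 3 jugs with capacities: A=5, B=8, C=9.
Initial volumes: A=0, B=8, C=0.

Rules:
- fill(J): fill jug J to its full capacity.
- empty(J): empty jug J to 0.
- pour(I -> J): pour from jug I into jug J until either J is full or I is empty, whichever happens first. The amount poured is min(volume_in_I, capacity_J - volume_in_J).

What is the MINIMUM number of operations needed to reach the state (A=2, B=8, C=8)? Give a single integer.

Answer: 5

Derivation:
BFS from (A=0, B=8, C=0). One shortest path:
  1. fill(A) -> (A=5 B=8 C=0)
  2. pour(B -> C) -> (A=5 B=0 C=8)
  3. pour(A -> B) -> (A=0 B=5 C=8)
  4. fill(A) -> (A=5 B=5 C=8)
  5. pour(A -> B) -> (A=2 B=8 C=8)
Reached target in 5 moves.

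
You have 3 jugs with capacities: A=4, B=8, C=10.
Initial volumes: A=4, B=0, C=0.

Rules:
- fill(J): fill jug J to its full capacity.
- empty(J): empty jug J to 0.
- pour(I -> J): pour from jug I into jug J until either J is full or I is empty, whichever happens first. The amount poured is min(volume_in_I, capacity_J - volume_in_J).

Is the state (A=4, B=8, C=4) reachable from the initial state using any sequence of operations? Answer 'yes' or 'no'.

BFS from (A=4, B=0, C=0):
  1. fill(B) -> (A=4 B=8 C=0)
  2. pour(A -> C) -> (A=0 B=8 C=4)
  3. fill(A) -> (A=4 B=8 C=4)
Target reached → yes.

Answer: yes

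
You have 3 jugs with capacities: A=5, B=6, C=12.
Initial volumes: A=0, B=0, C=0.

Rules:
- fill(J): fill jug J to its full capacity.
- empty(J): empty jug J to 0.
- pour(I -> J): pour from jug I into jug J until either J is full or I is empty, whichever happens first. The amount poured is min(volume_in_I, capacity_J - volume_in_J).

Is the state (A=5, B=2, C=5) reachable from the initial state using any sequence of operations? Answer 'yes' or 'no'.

BFS from (A=0, B=0, C=0):
  1. fill(B) -> (A=0 B=6 C=0)
  2. pour(B -> A) -> (A=5 B=1 C=0)
  3. pour(A -> C) -> (A=0 B=1 C=5)
  4. pour(B -> A) -> (A=1 B=0 C=5)
  5. fill(B) -> (A=1 B=6 C=5)
  6. pour(B -> A) -> (A=5 B=2 C=5)
Target reached → yes.

Answer: yes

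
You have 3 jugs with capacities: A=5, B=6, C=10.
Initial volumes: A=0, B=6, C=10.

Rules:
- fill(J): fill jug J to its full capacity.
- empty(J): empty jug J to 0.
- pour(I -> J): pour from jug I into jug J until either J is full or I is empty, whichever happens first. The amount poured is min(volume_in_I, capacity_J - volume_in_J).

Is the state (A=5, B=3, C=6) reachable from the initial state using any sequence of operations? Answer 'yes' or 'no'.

BFS from (A=0, B=6, C=10):
  1. fill(A) -> (A=5 B=6 C=10)
  2. empty(B) -> (A=5 B=0 C=10)
  3. pour(C -> B) -> (A=5 B=6 C=4)
  4. empty(B) -> (A=5 B=0 C=4)
  5. pour(C -> B) -> (A=5 B=4 C=0)
  6. pour(A -> B) -> (A=3 B=6 C=0)
  7. pour(B -> C) -> (A=3 B=0 C=6)
  8. pour(A -> B) -> (A=0 B=3 C=6)
  9. fill(A) -> (A=5 B=3 C=6)
Target reached → yes.

Answer: yes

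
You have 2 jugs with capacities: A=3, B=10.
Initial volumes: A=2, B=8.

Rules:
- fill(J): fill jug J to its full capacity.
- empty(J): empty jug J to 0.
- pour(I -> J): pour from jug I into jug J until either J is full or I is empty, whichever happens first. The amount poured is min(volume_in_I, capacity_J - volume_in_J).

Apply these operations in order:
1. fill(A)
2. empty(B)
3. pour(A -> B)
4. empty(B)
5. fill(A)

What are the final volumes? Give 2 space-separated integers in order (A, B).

Answer: 3 0

Derivation:
Step 1: fill(A) -> (A=3 B=8)
Step 2: empty(B) -> (A=3 B=0)
Step 3: pour(A -> B) -> (A=0 B=3)
Step 4: empty(B) -> (A=0 B=0)
Step 5: fill(A) -> (A=3 B=0)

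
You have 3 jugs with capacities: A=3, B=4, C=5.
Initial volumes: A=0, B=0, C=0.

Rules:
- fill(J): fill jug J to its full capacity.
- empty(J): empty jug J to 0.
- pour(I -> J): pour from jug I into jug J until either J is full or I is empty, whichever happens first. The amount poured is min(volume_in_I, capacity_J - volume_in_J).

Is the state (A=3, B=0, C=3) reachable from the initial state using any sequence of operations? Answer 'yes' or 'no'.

BFS from (A=0, B=0, C=0):
  1. fill(A) -> (A=3 B=0 C=0)
  2. pour(A -> C) -> (A=0 B=0 C=3)
  3. fill(A) -> (A=3 B=0 C=3)
Target reached → yes.

Answer: yes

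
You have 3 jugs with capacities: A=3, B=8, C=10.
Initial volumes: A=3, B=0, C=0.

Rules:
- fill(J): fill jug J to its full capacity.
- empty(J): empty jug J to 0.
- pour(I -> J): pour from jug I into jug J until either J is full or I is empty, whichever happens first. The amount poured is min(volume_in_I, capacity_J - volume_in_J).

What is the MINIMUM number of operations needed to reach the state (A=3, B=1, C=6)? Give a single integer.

BFS from (A=3, B=0, C=0). One shortest path:
  1. empty(A) -> (A=0 B=0 C=0)
  2. fill(C) -> (A=0 B=0 C=10)
  3. pour(C -> A) -> (A=3 B=0 C=7)
  4. pour(C -> B) -> (A=3 B=7 C=0)
  5. pour(A -> C) -> (A=0 B=7 C=3)
  6. pour(B -> A) -> (A=3 B=4 C=3)
  7. pour(A -> C) -> (A=0 B=4 C=6)
  8. pour(B -> A) -> (A=3 B=1 C=6)
Reached target in 8 moves.

Answer: 8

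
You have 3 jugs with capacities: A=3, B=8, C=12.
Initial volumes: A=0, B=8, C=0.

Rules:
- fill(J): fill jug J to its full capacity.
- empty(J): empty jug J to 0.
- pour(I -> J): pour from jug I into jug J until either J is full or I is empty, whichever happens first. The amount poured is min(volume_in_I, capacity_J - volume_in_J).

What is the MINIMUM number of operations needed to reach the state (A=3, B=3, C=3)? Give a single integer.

Answer: 6

Derivation:
BFS from (A=0, B=8, C=0). One shortest path:
  1. fill(A) -> (A=3 B=8 C=0)
  2. empty(B) -> (A=3 B=0 C=0)
  3. pour(A -> B) -> (A=0 B=3 C=0)
  4. fill(A) -> (A=3 B=3 C=0)
  5. pour(A -> C) -> (A=0 B=3 C=3)
  6. fill(A) -> (A=3 B=3 C=3)
Reached target in 6 moves.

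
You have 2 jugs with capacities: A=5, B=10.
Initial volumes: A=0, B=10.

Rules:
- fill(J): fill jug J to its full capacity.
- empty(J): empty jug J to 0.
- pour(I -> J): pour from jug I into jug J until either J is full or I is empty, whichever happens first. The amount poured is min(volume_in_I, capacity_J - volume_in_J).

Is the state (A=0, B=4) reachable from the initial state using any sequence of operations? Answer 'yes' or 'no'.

BFS explored all 6 reachable states.
Reachable set includes: (0,0), (0,5), (0,10), (5,0), (5,5), (5,10)
Target (A=0, B=4) not in reachable set → no.

Answer: no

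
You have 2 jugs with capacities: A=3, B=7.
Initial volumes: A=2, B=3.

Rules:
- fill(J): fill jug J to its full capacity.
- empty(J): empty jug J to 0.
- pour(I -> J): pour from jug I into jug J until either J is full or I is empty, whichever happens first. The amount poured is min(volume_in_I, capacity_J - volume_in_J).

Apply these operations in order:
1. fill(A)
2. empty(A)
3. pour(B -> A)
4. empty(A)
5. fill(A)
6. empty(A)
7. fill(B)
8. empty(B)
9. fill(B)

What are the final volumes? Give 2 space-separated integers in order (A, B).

Step 1: fill(A) -> (A=3 B=3)
Step 2: empty(A) -> (A=0 B=3)
Step 3: pour(B -> A) -> (A=3 B=0)
Step 4: empty(A) -> (A=0 B=0)
Step 5: fill(A) -> (A=3 B=0)
Step 6: empty(A) -> (A=0 B=0)
Step 7: fill(B) -> (A=0 B=7)
Step 8: empty(B) -> (A=0 B=0)
Step 9: fill(B) -> (A=0 B=7)

Answer: 0 7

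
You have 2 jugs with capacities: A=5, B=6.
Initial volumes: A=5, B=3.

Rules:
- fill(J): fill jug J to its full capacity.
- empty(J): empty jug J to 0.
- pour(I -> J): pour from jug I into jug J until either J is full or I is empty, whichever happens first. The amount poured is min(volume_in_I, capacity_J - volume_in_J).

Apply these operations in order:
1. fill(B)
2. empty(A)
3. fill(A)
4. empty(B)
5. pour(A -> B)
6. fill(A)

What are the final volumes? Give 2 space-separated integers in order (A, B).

Step 1: fill(B) -> (A=5 B=6)
Step 2: empty(A) -> (A=0 B=6)
Step 3: fill(A) -> (A=5 B=6)
Step 4: empty(B) -> (A=5 B=0)
Step 5: pour(A -> B) -> (A=0 B=5)
Step 6: fill(A) -> (A=5 B=5)

Answer: 5 5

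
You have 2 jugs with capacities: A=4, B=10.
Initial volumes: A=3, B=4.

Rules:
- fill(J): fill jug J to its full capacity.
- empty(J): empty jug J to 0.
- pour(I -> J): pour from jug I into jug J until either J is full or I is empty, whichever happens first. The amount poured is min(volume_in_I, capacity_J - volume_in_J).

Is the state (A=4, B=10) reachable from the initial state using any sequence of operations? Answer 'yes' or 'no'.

Answer: yes

Derivation:
BFS from (A=3, B=4):
  1. fill(A) -> (A=4 B=4)
  2. fill(B) -> (A=4 B=10)
Target reached → yes.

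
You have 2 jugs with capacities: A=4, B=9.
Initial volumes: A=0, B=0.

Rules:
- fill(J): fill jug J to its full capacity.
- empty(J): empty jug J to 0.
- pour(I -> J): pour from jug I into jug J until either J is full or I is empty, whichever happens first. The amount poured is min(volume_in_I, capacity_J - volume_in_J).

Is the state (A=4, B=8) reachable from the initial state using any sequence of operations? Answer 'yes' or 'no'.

Answer: yes

Derivation:
BFS from (A=0, B=0):
  1. fill(A) -> (A=4 B=0)
  2. pour(A -> B) -> (A=0 B=4)
  3. fill(A) -> (A=4 B=4)
  4. pour(A -> B) -> (A=0 B=8)
  5. fill(A) -> (A=4 B=8)
Target reached → yes.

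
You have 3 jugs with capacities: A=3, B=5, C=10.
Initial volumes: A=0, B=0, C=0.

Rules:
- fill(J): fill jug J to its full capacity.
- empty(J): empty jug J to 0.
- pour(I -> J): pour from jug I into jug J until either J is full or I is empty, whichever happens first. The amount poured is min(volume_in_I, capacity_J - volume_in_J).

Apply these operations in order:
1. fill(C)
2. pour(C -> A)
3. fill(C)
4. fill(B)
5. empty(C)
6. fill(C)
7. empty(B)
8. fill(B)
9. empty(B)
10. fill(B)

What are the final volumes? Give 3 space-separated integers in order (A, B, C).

Answer: 3 5 10

Derivation:
Step 1: fill(C) -> (A=0 B=0 C=10)
Step 2: pour(C -> A) -> (A=3 B=0 C=7)
Step 3: fill(C) -> (A=3 B=0 C=10)
Step 4: fill(B) -> (A=3 B=5 C=10)
Step 5: empty(C) -> (A=3 B=5 C=0)
Step 6: fill(C) -> (A=3 B=5 C=10)
Step 7: empty(B) -> (A=3 B=0 C=10)
Step 8: fill(B) -> (A=3 B=5 C=10)
Step 9: empty(B) -> (A=3 B=0 C=10)
Step 10: fill(B) -> (A=3 B=5 C=10)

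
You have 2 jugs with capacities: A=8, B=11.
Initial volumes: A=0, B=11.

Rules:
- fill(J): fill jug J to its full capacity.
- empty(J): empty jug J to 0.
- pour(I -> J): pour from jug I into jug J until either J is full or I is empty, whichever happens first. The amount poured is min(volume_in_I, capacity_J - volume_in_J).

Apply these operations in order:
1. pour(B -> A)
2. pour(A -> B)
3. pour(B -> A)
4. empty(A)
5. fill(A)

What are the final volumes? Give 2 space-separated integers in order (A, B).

Answer: 8 3

Derivation:
Step 1: pour(B -> A) -> (A=8 B=3)
Step 2: pour(A -> B) -> (A=0 B=11)
Step 3: pour(B -> A) -> (A=8 B=3)
Step 4: empty(A) -> (A=0 B=3)
Step 5: fill(A) -> (A=8 B=3)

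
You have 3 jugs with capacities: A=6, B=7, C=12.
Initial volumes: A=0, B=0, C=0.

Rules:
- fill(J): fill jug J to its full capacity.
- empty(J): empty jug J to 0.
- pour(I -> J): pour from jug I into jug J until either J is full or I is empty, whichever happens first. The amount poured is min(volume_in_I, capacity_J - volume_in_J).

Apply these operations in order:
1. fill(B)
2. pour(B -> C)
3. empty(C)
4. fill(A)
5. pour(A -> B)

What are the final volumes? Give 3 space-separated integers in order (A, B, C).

Answer: 0 6 0

Derivation:
Step 1: fill(B) -> (A=0 B=7 C=0)
Step 2: pour(B -> C) -> (A=0 B=0 C=7)
Step 3: empty(C) -> (A=0 B=0 C=0)
Step 4: fill(A) -> (A=6 B=0 C=0)
Step 5: pour(A -> B) -> (A=0 B=6 C=0)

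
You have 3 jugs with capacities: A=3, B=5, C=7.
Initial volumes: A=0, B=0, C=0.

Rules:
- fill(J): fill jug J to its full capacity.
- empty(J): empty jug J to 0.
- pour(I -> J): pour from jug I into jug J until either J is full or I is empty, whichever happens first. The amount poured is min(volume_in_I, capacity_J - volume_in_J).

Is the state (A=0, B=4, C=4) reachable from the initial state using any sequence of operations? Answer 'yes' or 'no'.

BFS from (A=0, B=0, C=0):
  1. fill(A) -> (A=3 B=0 C=0)
  2. fill(B) -> (A=3 B=5 C=0)
  3. pour(A -> C) -> (A=0 B=5 C=3)
  4. pour(B -> C) -> (A=0 B=1 C=7)
  5. pour(C -> A) -> (A=3 B=1 C=4)
  6. pour(A -> B) -> (A=0 B=4 C=4)
Target reached → yes.

Answer: yes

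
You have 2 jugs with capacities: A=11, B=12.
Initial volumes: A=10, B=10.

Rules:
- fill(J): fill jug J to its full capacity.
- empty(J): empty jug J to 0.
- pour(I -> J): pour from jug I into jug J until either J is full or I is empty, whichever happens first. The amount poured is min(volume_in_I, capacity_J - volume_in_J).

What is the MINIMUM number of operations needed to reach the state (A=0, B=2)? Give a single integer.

BFS from (A=10, B=10). One shortest path:
  1. empty(A) -> (A=0 B=10)
  2. fill(B) -> (A=0 B=12)
  3. pour(B -> A) -> (A=11 B=1)
  4. empty(A) -> (A=0 B=1)
  5. pour(B -> A) -> (A=1 B=0)
  6. fill(B) -> (A=1 B=12)
  7. pour(B -> A) -> (A=11 B=2)
  8. empty(A) -> (A=0 B=2)
Reached target in 8 moves.

Answer: 8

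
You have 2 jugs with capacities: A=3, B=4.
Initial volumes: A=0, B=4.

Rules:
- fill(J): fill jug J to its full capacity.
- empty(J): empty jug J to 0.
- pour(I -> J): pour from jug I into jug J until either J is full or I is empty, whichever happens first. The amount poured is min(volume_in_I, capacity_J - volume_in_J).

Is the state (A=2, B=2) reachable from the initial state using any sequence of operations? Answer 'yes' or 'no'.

BFS explored all 14 reachable states.
Reachable set includes: (0,0), (0,1), (0,2), (0,3), (0,4), (1,0), (1,4), (2,0), (2,4), (3,0), (3,1), (3,2) ...
Target (A=2, B=2) not in reachable set → no.

Answer: no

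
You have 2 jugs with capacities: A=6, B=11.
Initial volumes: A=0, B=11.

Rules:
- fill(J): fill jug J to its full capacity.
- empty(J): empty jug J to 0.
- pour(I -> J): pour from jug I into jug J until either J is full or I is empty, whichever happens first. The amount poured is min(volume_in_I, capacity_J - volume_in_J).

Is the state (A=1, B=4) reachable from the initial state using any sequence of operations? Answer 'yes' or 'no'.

Answer: no

Derivation:
BFS explored all 34 reachable states.
Reachable set includes: (0,0), (0,1), (0,2), (0,3), (0,4), (0,5), (0,6), (0,7), (0,8), (0,9), (0,10), (0,11) ...
Target (A=1, B=4) not in reachable set → no.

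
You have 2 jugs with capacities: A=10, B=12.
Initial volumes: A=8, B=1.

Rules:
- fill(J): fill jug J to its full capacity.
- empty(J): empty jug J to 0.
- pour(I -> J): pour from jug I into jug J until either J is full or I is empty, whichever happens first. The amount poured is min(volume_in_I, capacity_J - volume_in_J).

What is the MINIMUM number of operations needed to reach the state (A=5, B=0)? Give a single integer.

BFS from (A=8, B=1). One shortest path:
  1. pour(A -> B) -> (A=0 B=9)
  2. fill(A) -> (A=10 B=9)
  3. pour(A -> B) -> (A=7 B=12)
  4. empty(B) -> (A=7 B=0)
  5. pour(A -> B) -> (A=0 B=7)
  6. fill(A) -> (A=10 B=7)
  7. pour(A -> B) -> (A=5 B=12)
  8. empty(B) -> (A=5 B=0)
Reached target in 8 moves.

Answer: 8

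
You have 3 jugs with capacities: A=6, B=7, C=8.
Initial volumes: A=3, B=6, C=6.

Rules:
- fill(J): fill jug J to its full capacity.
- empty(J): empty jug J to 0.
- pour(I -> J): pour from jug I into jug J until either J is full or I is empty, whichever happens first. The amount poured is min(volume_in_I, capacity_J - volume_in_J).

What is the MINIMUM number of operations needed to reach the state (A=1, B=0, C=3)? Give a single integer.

Answer: 6

Derivation:
BFS from (A=3, B=6, C=6). One shortest path:
  1. fill(B) -> (A=3 B=7 C=6)
  2. empty(C) -> (A=3 B=7 C=0)
  3. pour(A -> C) -> (A=0 B=7 C=3)
  4. pour(B -> A) -> (A=6 B=1 C=3)
  5. empty(A) -> (A=0 B=1 C=3)
  6. pour(B -> A) -> (A=1 B=0 C=3)
Reached target in 6 moves.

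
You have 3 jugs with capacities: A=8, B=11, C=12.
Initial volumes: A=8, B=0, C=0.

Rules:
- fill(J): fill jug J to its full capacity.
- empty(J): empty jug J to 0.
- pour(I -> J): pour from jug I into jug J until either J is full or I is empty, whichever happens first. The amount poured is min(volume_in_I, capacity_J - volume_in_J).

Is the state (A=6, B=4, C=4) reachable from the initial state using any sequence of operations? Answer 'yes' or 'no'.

Answer: no

Derivation:
BFS explored all 634 reachable states.
Reachable set includes: (0,0,0), (0,0,1), (0,0,2), (0,0,3), (0,0,4), (0,0,5), (0,0,6), (0,0,7), (0,0,8), (0,0,9), (0,0,10), (0,0,11) ...
Target (A=6, B=4, C=4) not in reachable set → no.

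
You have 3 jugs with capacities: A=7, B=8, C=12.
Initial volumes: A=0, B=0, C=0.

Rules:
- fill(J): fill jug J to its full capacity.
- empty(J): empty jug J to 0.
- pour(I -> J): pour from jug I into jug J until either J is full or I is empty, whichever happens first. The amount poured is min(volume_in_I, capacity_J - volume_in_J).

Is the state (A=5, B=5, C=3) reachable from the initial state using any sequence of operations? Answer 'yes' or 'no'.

Answer: no

Derivation:
BFS explored all 474 reachable states.
Reachable set includes: (0,0,0), (0,0,1), (0,0,2), (0,0,3), (0,0,4), (0,0,5), (0,0,6), (0,0,7), (0,0,8), (0,0,9), (0,0,10), (0,0,11) ...
Target (A=5, B=5, C=3) not in reachable set → no.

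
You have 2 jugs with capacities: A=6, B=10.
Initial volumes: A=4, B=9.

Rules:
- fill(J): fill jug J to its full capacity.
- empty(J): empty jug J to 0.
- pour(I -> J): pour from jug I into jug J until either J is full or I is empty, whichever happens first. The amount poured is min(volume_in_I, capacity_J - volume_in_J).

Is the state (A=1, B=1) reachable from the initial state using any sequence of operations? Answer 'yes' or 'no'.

Answer: no

Derivation:
BFS explored all 33 reachable states.
Reachable set includes: (0,0), (0,1), (0,2), (0,3), (0,4), (0,5), (0,6), (0,7), (0,8), (0,9), (0,10), (1,0) ...
Target (A=1, B=1) not in reachable set → no.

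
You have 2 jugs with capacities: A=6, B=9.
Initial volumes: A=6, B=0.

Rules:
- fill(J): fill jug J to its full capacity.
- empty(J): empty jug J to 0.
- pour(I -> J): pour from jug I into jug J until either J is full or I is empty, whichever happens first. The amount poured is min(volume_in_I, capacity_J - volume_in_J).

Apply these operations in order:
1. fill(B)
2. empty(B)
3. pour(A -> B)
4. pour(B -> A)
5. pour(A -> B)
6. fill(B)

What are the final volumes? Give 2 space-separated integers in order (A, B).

Step 1: fill(B) -> (A=6 B=9)
Step 2: empty(B) -> (A=6 B=0)
Step 3: pour(A -> B) -> (A=0 B=6)
Step 4: pour(B -> A) -> (A=6 B=0)
Step 5: pour(A -> B) -> (A=0 B=6)
Step 6: fill(B) -> (A=0 B=9)

Answer: 0 9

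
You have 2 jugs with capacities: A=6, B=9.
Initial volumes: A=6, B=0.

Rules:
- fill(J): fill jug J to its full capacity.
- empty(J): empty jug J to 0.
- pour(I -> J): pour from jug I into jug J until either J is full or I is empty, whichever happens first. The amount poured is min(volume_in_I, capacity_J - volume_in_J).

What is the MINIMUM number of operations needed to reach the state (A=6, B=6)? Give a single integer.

Answer: 2

Derivation:
BFS from (A=6, B=0). One shortest path:
  1. pour(A -> B) -> (A=0 B=6)
  2. fill(A) -> (A=6 B=6)
Reached target in 2 moves.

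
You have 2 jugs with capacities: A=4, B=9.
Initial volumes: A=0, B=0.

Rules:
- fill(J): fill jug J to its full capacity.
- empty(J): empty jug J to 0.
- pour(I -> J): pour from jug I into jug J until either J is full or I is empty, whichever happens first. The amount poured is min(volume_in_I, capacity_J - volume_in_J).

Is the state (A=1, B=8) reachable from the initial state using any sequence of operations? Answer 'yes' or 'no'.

Answer: no

Derivation:
BFS explored all 26 reachable states.
Reachable set includes: (0,0), (0,1), (0,2), (0,3), (0,4), (0,5), (0,6), (0,7), (0,8), (0,9), (1,0), (1,9) ...
Target (A=1, B=8) not in reachable set → no.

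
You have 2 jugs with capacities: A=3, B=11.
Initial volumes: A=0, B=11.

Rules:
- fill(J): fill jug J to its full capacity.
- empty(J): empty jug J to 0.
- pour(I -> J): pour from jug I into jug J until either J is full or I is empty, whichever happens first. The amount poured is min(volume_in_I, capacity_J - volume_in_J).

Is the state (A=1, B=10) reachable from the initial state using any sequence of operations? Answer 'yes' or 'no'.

Answer: no

Derivation:
BFS explored all 28 reachable states.
Reachable set includes: (0,0), (0,1), (0,2), (0,3), (0,4), (0,5), (0,6), (0,7), (0,8), (0,9), (0,10), (0,11) ...
Target (A=1, B=10) not in reachable set → no.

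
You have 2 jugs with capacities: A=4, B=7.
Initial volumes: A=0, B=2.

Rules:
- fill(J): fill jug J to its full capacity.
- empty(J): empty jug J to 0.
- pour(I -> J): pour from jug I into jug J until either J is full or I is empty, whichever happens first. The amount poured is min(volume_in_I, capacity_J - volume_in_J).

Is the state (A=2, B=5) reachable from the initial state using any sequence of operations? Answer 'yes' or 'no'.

BFS explored all 22 reachable states.
Reachable set includes: (0,0), (0,1), (0,2), (0,3), (0,4), (0,5), (0,6), (0,7), (1,0), (1,7), (2,0), (2,7) ...
Target (A=2, B=5) not in reachable set → no.

Answer: no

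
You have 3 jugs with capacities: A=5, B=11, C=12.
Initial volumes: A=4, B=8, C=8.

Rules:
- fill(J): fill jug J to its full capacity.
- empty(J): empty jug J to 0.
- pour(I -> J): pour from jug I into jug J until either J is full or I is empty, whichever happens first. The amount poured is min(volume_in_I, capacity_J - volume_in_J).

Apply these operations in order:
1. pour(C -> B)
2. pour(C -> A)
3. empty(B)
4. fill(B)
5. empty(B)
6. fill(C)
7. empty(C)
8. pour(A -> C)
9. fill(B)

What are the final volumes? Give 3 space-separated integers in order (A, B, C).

Step 1: pour(C -> B) -> (A=4 B=11 C=5)
Step 2: pour(C -> A) -> (A=5 B=11 C=4)
Step 3: empty(B) -> (A=5 B=0 C=4)
Step 4: fill(B) -> (A=5 B=11 C=4)
Step 5: empty(B) -> (A=5 B=0 C=4)
Step 6: fill(C) -> (A=5 B=0 C=12)
Step 7: empty(C) -> (A=5 B=0 C=0)
Step 8: pour(A -> C) -> (A=0 B=0 C=5)
Step 9: fill(B) -> (A=0 B=11 C=5)

Answer: 0 11 5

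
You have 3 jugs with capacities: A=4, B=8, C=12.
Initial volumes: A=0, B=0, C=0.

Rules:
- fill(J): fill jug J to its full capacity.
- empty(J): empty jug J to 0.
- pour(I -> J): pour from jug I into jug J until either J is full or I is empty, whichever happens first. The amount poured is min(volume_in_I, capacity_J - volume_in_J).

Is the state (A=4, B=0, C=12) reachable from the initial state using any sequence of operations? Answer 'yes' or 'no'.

BFS from (A=0, B=0, C=0):
  1. fill(A) -> (A=4 B=0 C=0)
  2. fill(C) -> (A=4 B=0 C=12)
Target reached → yes.

Answer: yes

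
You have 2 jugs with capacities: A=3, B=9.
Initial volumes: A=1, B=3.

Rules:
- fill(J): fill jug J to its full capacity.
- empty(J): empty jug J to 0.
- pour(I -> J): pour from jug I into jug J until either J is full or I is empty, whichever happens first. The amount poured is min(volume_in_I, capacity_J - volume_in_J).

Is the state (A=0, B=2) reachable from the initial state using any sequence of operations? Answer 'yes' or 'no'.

Answer: no

Derivation:
BFS explored all 17 reachable states.
Reachable set includes: (0,0), (0,1), (0,3), (0,4), (0,6), (0,7), (0,9), (1,0), (1,3), (1,9), (3,0), (3,1) ...
Target (A=0, B=2) not in reachable set → no.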